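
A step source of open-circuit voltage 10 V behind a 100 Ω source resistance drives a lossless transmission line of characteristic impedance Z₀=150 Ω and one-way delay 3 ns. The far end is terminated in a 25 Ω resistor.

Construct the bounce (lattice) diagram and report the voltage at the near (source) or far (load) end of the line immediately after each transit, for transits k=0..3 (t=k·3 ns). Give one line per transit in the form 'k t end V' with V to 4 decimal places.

Γ_L=-0.714286, Γ_S=-0.200000; launch V₁=10·150/250=6.000000
k=0 src: V=6.0000
k=1 load: inc=6.000000, refl=6.000000·-0.714286=-4.2857; V=0.000000+6.000000+-4.285714=1.7143
k=2 src: inc=-4.285714, refl=-4.285714·-0.200000=0.8571; V=6.000000+-4.285714+0.857143=2.5714
k=3 load: inc=0.857143, refl=0.857143·-0.714286=-0.6122; V=1.714286+0.857143+-0.612245=1.9592

0 0 source 6.0000
1 3 load 1.7143
2 6 source 2.5714
3 9 load 1.9592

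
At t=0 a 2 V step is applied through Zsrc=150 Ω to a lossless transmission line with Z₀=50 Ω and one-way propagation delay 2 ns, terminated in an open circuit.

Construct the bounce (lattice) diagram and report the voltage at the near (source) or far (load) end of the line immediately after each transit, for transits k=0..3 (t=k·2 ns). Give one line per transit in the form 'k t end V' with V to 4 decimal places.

Γ_L=1.000000, Γ_S=0.500000; launch V₁=2·50/200=0.500000
k=0 src: V=0.5000
k=1 load: inc=0.500000, refl=0.500000·1.000000=0.5000; V=0.000000+0.500000+0.500000=1.0000
k=2 src: inc=0.500000, refl=0.500000·0.500000=0.2500; V=0.500000+0.500000+0.250000=1.2500
k=3 load: inc=0.250000, refl=0.250000·1.000000=0.2500; V=1.000000+0.250000+0.250000=1.5000

0 0 source 0.5000
1 2 load 1.0000
2 4 source 1.2500
3 6 load 1.5000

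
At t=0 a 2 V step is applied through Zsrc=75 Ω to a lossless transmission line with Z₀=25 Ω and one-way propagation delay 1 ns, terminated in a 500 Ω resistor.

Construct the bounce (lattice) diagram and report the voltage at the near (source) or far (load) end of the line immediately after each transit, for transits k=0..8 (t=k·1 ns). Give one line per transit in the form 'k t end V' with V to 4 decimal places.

0 0 source 0.5000
1 1 load 0.9524
2 2 source 1.1786
3 3 load 1.3832
4 4 source 1.4855
5 5 load 1.5781
6 6 source 1.6244
7 7 load 1.6663
8 8 source 1.6872

Γ_L=0.904762, Γ_S=0.500000; launch V₁=2·25/100=0.500000
k=0 src: V=0.5000
k=1 load: inc=0.500000, refl=0.500000·0.904762=0.4524; V=0.000000+0.500000+0.452381=0.9524
k=2 src: inc=0.452381, refl=0.452381·0.500000=0.2262; V=0.500000+0.452381+0.226190=1.1786
k=3 load: inc=0.226190, refl=0.226190·0.904762=0.2046; V=0.952381+0.226190+0.204649=1.3832
k=4 src: inc=0.204649, refl=0.204649·0.500000=0.1023; V=1.178571+0.204649+0.102324=1.4855
k=5 load: inc=0.102324, refl=0.102324·0.904762=0.0926; V=1.383220+0.102324+0.092579=1.5781
k=6 src: inc=0.092579, refl=0.092579·0.500000=0.0463; V=1.485544+0.092579+0.046290=1.6244
k=7 load: inc=0.046290, refl=0.046290·0.904762=0.0419; V=1.578123+0.046290+0.041881=1.6663
k=8 src: inc=0.041881, refl=0.041881·0.500000=0.0209; V=1.624413+0.041881+0.020941=1.6872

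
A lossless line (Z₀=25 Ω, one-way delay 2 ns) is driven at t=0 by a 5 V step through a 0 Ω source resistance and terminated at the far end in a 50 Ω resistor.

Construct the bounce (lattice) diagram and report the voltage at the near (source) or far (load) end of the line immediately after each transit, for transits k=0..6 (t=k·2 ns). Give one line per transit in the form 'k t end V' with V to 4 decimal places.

Γ_L=0.333333, Γ_S=-1.000000; launch V₁=5·25/25=5.000000
k=0 src: V=5.0000
k=1 load: inc=5.000000, refl=5.000000·0.333333=1.6667; V=0.000000+5.000000+1.666667=6.6667
k=2 src: inc=1.666667, refl=1.666667·-1.000000=-1.6667; V=5.000000+1.666667+-1.666667=5.0000
k=3 load: inc=-1.666667, refl=-1.666667·0.333333=-0.5556; V=6.666667+-1.666667+-0.555556=4.4444
k=4 src: inc=-0.555556, refl=-0.555556·-1.000000=0.5556; V=5.000000+-0.555556+0.555556=5.0000
k=5 load: inc=0.555556, refl=0.555556·0.333333=0.1852; V=4.444444+0.555556+0.185185=5.1852
k=6 src: inc=0.185185, refl=0.185185·-1.000000=-0.1852; V=5.000000+0.185185+-0.185185=5.0000

0 0 source 5.0000
1 2 load 6.6667
2 4 source 5.0000
3 6 load 4.4444
4 8 source 5.0000
5 10 load 5.1852
6 12 source 5.0000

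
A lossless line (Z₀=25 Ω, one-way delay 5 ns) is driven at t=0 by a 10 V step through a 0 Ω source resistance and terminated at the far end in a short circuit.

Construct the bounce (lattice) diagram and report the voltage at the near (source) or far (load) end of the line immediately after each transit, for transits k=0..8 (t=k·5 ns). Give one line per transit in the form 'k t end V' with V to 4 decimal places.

Γ_L=-1.000000, Γ_S=-1.000000; launch V₁=10·25/25=10.000000
k=0 src: V=10.0000
k=1 load: inc=10.000000, refl=10.000000·-1.000000=-10.0000; V=0.000000+10.000000+-10.000000=0.0000
k=2 src: inc=-10.000000, refl=-10.000000·-1.000000=10.0000; V=10.000000+-10.000000+10.000000=10.0000
k=3 load: inc=10.000000, refl=10.000000·-1.000000=-10.0000; V=0.000000+10.000000+-10.000000=0.0000
k=4 src: inc=-10.000000, refl=-10.000000·-1.000000=10.0000; V=10.000000+-10.000000+10.000000=10.0000
k=5 load: inc=10.000000, refl=10.000000·-1.000000=-10.0000; V=0.000000+10.000000+-10.000000=0.0000
k=6 src: inc=-10.000000, refl=-10.000000·-1.000000=10.0000; V=10.000000+-10.000000+10.000000=10.0000
k=7 load: inc=10.000000, refl=10.000000·-1.000000=-10.0000; V=0.000000+10.000000+-10.000000=0.0000
k=8 src: inc=-10.000000, refl=-10.000000·-1.000000=10.0000; V=10.000000+-10.000000+10.000000=10.0000

0 0 source 10.0000
1 5 load 0.0000
2 10 source 10.0000
3 15 load 0.0000
4 20 source 10.0000
5 25 load 0.0000
6 30 source 10.0000
7 35 load 0.0000
8 40 source 10.0000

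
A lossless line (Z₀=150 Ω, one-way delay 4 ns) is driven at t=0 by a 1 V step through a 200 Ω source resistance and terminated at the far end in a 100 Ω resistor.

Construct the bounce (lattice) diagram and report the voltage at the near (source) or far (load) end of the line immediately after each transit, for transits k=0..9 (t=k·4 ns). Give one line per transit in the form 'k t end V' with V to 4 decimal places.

Γ_L=-0.200000, Γ_S=0.142857; launch V₁=1·150/350=0.428571
k=0 src: V=0.4286
k=1 load: inc=0.428571, refl=0.428571·-0.200000=-0.0857; V=0.000000+0.428571+-0.085714=0.3429
k=2 src: inc=-0.085714, refl=-0.085714·0.142857=-0.0122; V=0.428571+-0.085714+-0.012245=0.3306
k=3 load: inc=-0.012245, refl=-0.012245·-0.200000=0.0024; V=0.342857+-0.012245+0.002449=0.3331
k=4 src: inc=0.002449, refl=0.002449·0.142857=0.0003; V=0.330612+0.002449+0.000350=0.3334
k=5 load: inc=0.000350, refl=0.000350·-0.200000=-0.0001; V=0.333061+0.000350+-0.000070=0.3333
k=6 src: inc=-0.000070, refl=-0.000070·0.142857=-0.0000; V=0.333411+-0.000070+-0.000010=0.3333
k=7 load: inc=-0.000010, refl=-0.000010·-0.200000=0.0000; V=0.333341+-0.000010+0.000002=0.3333
k=8 src: inc=0.000002, refl=0.000002·0.142857=0.0000; V=0.333331+0.000002+0.000000=0.3333
k=9 load: inc=0.000000, refl=0.000000·-0.200000=-0.0000; V=0.333333+0.000000+-0.000000=0.3333

0 0 source 0.4286
1 4 load 0.3429
2 8 source 0.3306
3 12 load 0.3331
4 16 source 0.3334
5 20 load 0.3333
6 24 source 0.3333
7 28 load 0.3333
8 32 source 0.3333
9 36 load 0.3333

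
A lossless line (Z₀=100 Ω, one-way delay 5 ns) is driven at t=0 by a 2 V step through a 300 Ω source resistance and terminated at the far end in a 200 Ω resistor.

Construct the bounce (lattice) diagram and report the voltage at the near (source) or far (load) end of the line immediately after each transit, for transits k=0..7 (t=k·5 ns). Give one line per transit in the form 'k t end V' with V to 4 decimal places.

Γ_L=0.333333, Γ_S=0.500000; launch V₁=2·100/400=0.500000
k=0 src: V=0.5000
k=1 load: inc=0.500000, refl=0.500000·0.333333=0.1667; V=0.000000+0.500000+0.166667=0.6667
k=2 src: inc=0.166667, refl=0.166667·0.500000=0.0833; V=0.500000+0.166667+0.083333=0.7500
k=3 load: inc=0.083333, refl=0.083333·0.333333=0.0278; V=0.666667+0.083333+0.027778=0.7778
k=4 src: inc=0.027778, refl=0.027778·0.500000=0.0139; V=0.750000+0.027778+0.013889=0.7917
k=5 load: inc=0.013889, refl=0.013889·0.333333=0.0046; V=0.777778+0.013889+0.004630=0.7963
k=6 src: inc=0.004630, refl=0.004630·0.500000=0.0023; V=0.791667+0.004630+0.002315=0.7986
k=7 load: inc=0.002315, refl=0.002315·0.333333=0.0008; V=0.796296+0.002315+0.000772=0.7994

0 0 source 0.5000
1 5 load 0.6667
2 10 source 0.7500
3 15 load 0.7778
4 20 source 0.7917
5 25 load 0.7963
6 30 source 0.7986
7 35 load 0.7994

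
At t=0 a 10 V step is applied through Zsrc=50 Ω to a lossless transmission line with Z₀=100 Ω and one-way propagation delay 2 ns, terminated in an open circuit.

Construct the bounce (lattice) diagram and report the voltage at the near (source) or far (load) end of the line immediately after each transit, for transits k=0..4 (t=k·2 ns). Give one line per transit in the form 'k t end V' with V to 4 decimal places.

0 0 source 6.6667
1 2 load 13.3333
2 4 source 11.1111
3 6 load 8.8889
4 8 source 9.6296

Γ_L=1.000000, Γ_S=-0.333333; launch V₁=10·100/150=6.666667
k=0 src: V=6.6667
k=1 load: inc=6.666667, refl=6.666667·1.000000=6.6667; V=0.000000+6.666667+6.666667=13.3333
k=2 src: inc=6.666667, refl=6.666667·-0.333333=-2.2222; V=6.666667+6.666667+-2.222222=11.1111
k=3 load: inc=-2.222222, refl=-2.222222·1.000000=-2.2222; V=13.333333+-2.222222+-2.222222=8.8889
k=4 src: inc=-2.222222, refl=-2.222222·-0.333333=0.7407; V=11.111111+-2.222222+0.740741=9.6296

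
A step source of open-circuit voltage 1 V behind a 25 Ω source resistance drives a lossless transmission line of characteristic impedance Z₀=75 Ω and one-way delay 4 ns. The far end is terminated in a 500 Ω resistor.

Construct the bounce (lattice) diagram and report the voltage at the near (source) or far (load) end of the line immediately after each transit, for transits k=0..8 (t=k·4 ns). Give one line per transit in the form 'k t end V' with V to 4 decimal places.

Γ_L=0.739130, Γ_S=-0.500000; launch V₁=1·75/100=0.750000
k=0 src: V=0.7500
k=1 load: inc=0.750000, refl=0.750000·0.739130=0.5543; V=0.000000+0.750000+0.554348=1.3043
k=2 src: inc=0.554348, refl=0.554348·-0.500000=-0.2772; V=0.750000+0.554348+-0.277174=1.0272
k=3 load: inc=-0.277174, refl=-0.277174·0.739130=-0.2049; V=1.304348+-0.277174+-0.204868=0.8223
k=4 src: inc=-0.204868, refl=-0.204868·-0.500000=0.1024; V=1.027174+-0.204868+0.102434=0.9247
k=5 load: inc=0.102434, refl=0.102434·0.739130=0.0757; V=0.822306+0.102434+0.075712=1.0005
k=6 src: inc=0.075712, refl=0.075712·-0.500000=-0.0379; V=0.924740+0.075712+-0.037856=0.9626
k=7 load: inc=-0.037856, refl=-0.037856·0.739130=-0.0280; V=1.000452+-0.037856+-0.027981=0.9346
k=8 src: inc=-0.027981, refl=-0.027981·-0.500000=0.0140; V=0.962596+-0.027981+0.013990=0.9486

0 0 source 0.7500
1 4 load 1.3043
2 8 source 1.0272
3 12 load 0.8223
4 16 source 0.9247
5 20 load 1.0005
6 24 source 0.9626
7 28 load 0.9346
8 32 source 0.9486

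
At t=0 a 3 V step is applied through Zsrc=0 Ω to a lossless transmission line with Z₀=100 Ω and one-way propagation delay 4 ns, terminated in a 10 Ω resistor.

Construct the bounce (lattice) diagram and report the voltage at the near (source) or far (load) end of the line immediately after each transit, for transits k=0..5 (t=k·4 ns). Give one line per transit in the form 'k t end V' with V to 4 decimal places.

0 0 source 3.0000
1 4 load 0.5455
2 8 source 3.0000
3 12 load 0.9917
4 16 source 3.0000
5 20 load 1.3569

Γ_L=-0.818182, Γ_S=-1.000000; launch V₁=3·100/100=3.000000
k=0 src: V=3.0000
k=1 load: inc=3.000000, refl=3.000000·-0.818182=-2.4545; V=0.000000+3.000000+-2.454545=0.5455
k=2 src: inc=-2.454545, refl=-2.454545·-1.000000=2.4545; V=3.000000+-2.454545+2.454545=3.0000
k=3 load: inc=2.454545, refl=2.454545·-0.818182=-2.0083; V=0.545455+2.454545+-2.008264=0.9917
k=4 src: inc=-2.008264, refl=-2.008264·-1.000000=2.0083; V=3.000000+-2.008264+2.008264=3.0000
k=5 load: inc=2.008264, refl=2.008264·-0.818182=-1.6431; V=0.991736+2.008264+-1.643125=1.3569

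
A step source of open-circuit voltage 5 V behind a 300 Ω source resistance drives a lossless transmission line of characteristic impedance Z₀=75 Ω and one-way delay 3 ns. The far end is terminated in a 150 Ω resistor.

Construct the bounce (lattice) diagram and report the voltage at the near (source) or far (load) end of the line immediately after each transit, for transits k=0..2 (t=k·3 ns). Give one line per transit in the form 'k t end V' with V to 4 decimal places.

Γ_L=0.333333, Γ_S=0.600000; launch V₁=5·75/375=1.000000
k=0 src: V=1.0000
k=1 load: inc=1.000000, refl=1.000000·0.333333=0.3333; V=0.000000+1.000000+0.333333=1.3333
k=2 src: inc=0.333333, refl=0.333333·0.600000=0.2000; V=1.000000+0.333333+0.200000=1.5333

0 0 source 1.0000
1 3 load 1.3333
2 6 source 1.5333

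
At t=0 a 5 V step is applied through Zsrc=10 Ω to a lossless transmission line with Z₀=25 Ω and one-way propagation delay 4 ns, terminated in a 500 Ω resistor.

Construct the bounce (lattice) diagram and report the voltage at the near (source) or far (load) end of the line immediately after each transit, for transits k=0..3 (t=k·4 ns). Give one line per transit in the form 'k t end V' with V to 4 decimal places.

0 0 source 3.5714
1 4 load 6.8027
2 8 source 5.4179
3 12 load 4.1649

Γ_L=0.904762, Γ_S=-0.428571; launch V₁=5·25/35=3.571429
k=0 src: V=3.5714
k=1 load: inc=3.571429, refl=3.571429·0.904762=3.2313; V=0.000000+3.571429+3.231293=6.8027
k=2 src: inc=3.231293, refl=3.231293·-0.428571=-1.3848; V=3.571429+3.231293+-1.384840=5.4179
k=3 load: inc=-1.384840, refl=-1.384840·0.904762=-1.2530; V=6.802721+-1.384840+-1.252950=4.1649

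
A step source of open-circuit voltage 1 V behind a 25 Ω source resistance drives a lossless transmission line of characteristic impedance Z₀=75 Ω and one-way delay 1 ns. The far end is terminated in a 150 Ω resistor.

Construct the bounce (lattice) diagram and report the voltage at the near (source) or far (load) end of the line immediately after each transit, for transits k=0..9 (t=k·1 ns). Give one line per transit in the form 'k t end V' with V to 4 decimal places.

0 0 source 0.7500
1 1 load 1.0000
2 2 source 0.8750
3 3 load 0.8333
4 4 source 0.8542
5 5 load 0.8611
6 6 source 0.8576
7 7 load 0.8565
8 8 source 0.8571
9 9 load 0.8573

Γ_L=0.333333, Γ_S=-0.500000; launch V₁=1·75/100=0.750000
k=0 src: V=0.7500
k=1 load: inc=0.750000, refl=0.750000·0.333333=0.2500; V=0.000000+0.750000+0.250000=1.0000
k=2 src: inc=0.250000, refl=0.250000·-0.500000=-0.1250; V=0.750000+0.250000+-0.125000=0.8750
k=3 load: inc=-0.125000, refl=-0.125000·0.333333=-0.0417; V=1.000000+-0.125000+-0.041667=0.8333
k=4 src: inc=-0.041667, refl=-0.041667·-0.500000=0.0208; V=0.875000+-0.041667+0.020833=0.8542
k=5 load: inc=0.020833, refl=0.020833·0.333333=0.0069; V=0.833333+0.020833+0.006944=0.8611
k=6 src: inc=0.006944, refl=0.006944·-0.500000=-0.0035; V=0.854167+0.006944+-0.003472=0.8576
k=7 load: inc=-0.003472, refl=-0.003472·0.333333=-0.0012; V=0.861111+-0.003472+-0.001157=0.8565
k=8 src: inc=-0.001157, refl=-0.001157·-0.500000=0.0006; V=0.857639+-0.001157+0.000579=0.8571
k=9 load: inc=0.000579, refl=0.000579·0.333333=0.0002; V=0.856481+0.000579+0.000193=0.8573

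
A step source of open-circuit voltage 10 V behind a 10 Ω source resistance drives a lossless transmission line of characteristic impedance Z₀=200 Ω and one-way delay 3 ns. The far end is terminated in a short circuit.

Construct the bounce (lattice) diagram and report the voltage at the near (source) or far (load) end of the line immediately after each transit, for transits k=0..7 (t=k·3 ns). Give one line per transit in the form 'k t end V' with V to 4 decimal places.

Γ_L=-1.000000, Γ_S=-0.904762; launch V₁=10·200/210=9.523810
k=0 src: V=9.5238
k=1 load: inc=9.523810, refl=9.523810·-1.000000=-9.5238; V=0.000000+9.523810+-9.523810=0.0000
k=2 src: inc=-9.523810, refl=-9.523810·-0.904762=8.6168; V=9.523810+-9.523810+8.616780=8.6168
k=3 load: inc=8.616780, refl=8.616780·-1.000000=-8.6168; V=0.000000+8.616780+-8.616780=0.0000
k=4 src: inc=-8.616780, refl=-8.616780·-0.904762=7.7961; V=8.616780+-8.616780+7.796134=7.7961
k=5 load: inc=7.796134, refl=7.796134·-1.000000=-7.7961; V=0.000000+7.796134+-7.796134=0.0000
k=6 src: inc=-7.796134, refl=-7.796134·-0.904762=7.0536; V=7.796134+-7.796134+7.053645=7.0536
k=7 load: inc=7.053645, refl=7.053645·-1.000000=-7.0536; V=0.000000+7.053645+-7.053645=0.0000

0 0 source 9.5238
1 3 load 0.0000
2 6 source 8.6168
3 9 load 0.0000
4 12 source 7.7961
5 15 load 0.0000
6 18 source 7.0536
7 21 load 0.0000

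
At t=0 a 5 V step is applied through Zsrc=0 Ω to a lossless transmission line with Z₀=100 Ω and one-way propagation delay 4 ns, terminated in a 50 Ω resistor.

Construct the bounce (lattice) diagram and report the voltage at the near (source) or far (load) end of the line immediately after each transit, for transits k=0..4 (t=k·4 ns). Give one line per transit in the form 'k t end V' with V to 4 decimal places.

Γ_L=-0.333333, Γ_S=-1.000000; launch V₁=5·100/100=5.000000
k=0 src: V=5.0000
k=1 load: inc=5.000000, refl=5.000000·-0.333333=-1.6667; V=0.000000+5.000000+-1.666667=3.3333
k=2 src: inc=-1.666667, refl=-1.666667·-1.000000=1.6667; V=5.000000+-1.666667+1.666667=5.0000
k=3 load: inc=1.666667, refl=1.666667·-0.333333=-0.5556; V=3.333333+1.666667+-0.555556=4.4444
k=4 src: inc=-0.555556, refl=-0.555556·-1.000000=0.5556; V=5.000000+-0.555556+0.555556=5.0000

0 0 source 5.0000
1 4 load 3.3333
2 8 source 5.0000
3 12 load 4.4444
4 16 source 5.0000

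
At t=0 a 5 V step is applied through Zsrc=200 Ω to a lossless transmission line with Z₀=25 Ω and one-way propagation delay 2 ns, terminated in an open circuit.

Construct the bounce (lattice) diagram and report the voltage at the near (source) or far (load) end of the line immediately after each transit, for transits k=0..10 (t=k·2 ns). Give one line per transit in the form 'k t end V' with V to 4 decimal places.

0 0 source 0.5556
1 2 load 1.1111
2 4 source 1.5432
3 6 load 1.9753
4 8 source 2.3114
5 10 load 2.6475
6 12 source 2.9089
7 14 load 3.1702
8 16 source 3.3736
9 18 load 3.5769
10 20 source 3.7350

Γ_L=1.000000, Γ_S=0.777778; launch V₁=5·25/225=0.555556
k=0 src: V=0.5556
k=1 load: inc=0.555556, refl=0.555556·1.000000=0.5556; V=0.000000+0.555556+0.555556=1.1111
k=2 src: inc=0.555556, refl=0.555556·0.777778=0.4321; V=0.555556+0.555556+0.432099=1.5432
k=3 load: inc=0.432099, refl=0.432099·1.000000=0.4321; V=1.111111+0.432099+0.432099=1.9753
k=4 src: inc=0.432099, refl=0.432099·0.777778=0.3361; V=1.543210+0.432099+0.336077=2.3114
k=5 load: inc=0.336077, refl=0.336077·1.000000=0.3361; V=1.975309+0.336077+0.336077=2.6475
k=6 src: inc=0.336077, refl=0.336077·0.777778=0.2614; V=2.311385+0.336077+0.261393=2.9089
k=7 load: inc=0.261393, refl=0.261393·1.000000=0.2614; V=2.647462+0.261393+0.261393=3.1702
k=8 src: inc=0.261393, refl=0.261393·0.777778=0.2033; V=2.908855+0.261393+0.203306=3.3736
k=9 load: inc=0.203306, refl=0.203306·1.000000=0.2033; V=3.170248+0.203306+0.203306=3.5769
k=10 src: inc=0.203306, refl=0.203306·0.777778=0.1581; V=3.373554+0.203306+0.158127=3.7350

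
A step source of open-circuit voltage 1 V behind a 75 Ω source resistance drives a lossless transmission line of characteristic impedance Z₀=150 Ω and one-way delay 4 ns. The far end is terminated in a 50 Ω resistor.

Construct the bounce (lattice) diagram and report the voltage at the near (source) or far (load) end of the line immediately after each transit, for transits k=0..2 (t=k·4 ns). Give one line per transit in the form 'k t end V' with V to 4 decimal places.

0 0 source 0.6667
1 4 load 0.3333
2 8 source 0.4444

Γ_L=-0.500000, Γ_S=-0.333333; launch V₁=1·150/225=0.666667
k=0 src: V=0.6667
k=1 load: inc=0.666667, refl=0.666667·-0.500000=-0.3333; V=0.000000+0.666667+-0.333333=0.3333
k=2 src: inc=-0.333333, refl=-0.333333·-0.333333=0.1111; V=0.666667+-0.333333+0.111111=0.4444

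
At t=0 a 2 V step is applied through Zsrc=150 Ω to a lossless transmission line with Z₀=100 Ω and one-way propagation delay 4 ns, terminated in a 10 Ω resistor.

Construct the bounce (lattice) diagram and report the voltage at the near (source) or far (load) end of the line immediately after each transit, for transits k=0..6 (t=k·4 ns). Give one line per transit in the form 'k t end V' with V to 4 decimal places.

0 0 source 0.8000
1 4 load 0.1455
2 8 source 0.0145
3 12 load 0.1217
4 16 source 0.1431
5 20 load 0.1255
6 24 source 0.1220

Γ_L=-0.818182, Γ_S=0.200000; launch V₁=2·100/250=0.800000
k=0 src: V=0.8000
k=1 load: inc=0.800000, refl=0.800000·-0.818182=-0.6545; V=0.000000+0.800000+-0.654545=0.1455
k=2 src: inc=-0.654545, refl=-0.654545·0.200000=-0.1309; V=0.800000+-0.654545+-0.130909=0.0145
k=3 load: inc=-0.130909, refl=-0.130909·-0.818182=0.1071; V=0.145455+-0.130909+0.107107=0.1217
k=4 src: inc=0.107107, refl=0.107107·0.200000=0.0214; V=0.014545+0.107107+0.021421=0.1431
k=5 load: inc=0.021421, refl=0.021421·-0.818182=-0.0175; V=0.121653+0.021421+-0.017527=0.1255
k=6 src: inc=-0.017527, refl=-0.017527·0.200000=-0.0035; V=0.143074+-0.017527+-0.003505=0.1220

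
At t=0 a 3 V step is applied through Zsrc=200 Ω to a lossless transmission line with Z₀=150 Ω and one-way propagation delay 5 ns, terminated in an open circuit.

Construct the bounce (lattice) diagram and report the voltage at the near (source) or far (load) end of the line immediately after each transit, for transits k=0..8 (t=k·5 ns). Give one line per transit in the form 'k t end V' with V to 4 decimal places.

Γ_L=1.000000, Γ_S=0.142857; launch V₁=3·150/350=1.285714
k=0 src: V=1.2857
k=1 load: inc=1.285714, refl=1.285714·1.000000=1.2857; V=0.000000+1.285714+1.285714=2.5714
k=2 src: inc=1.285714, refl=1.285714·0.142857=0.1837; V=1.285714+1.285714+0.183673=2.7551
k=3 load: inc=0.183673, refl=0.183673·1.000000=0.1837; V=2.571429+0.183673+0.183673=2.9388
k=4 src: inc=0.183673, refl=0.183673·0.142857=0.0262; V=2.755102+0.183673+0.026239=2.9650
k=5 load: inc=0.026239, refl=0.026239·1.000000=0.0262; V=2.938776+0.026239+0.026239=2.9913
k=6 src: inc=0.026239, refl=0.026239·0.142857=0.0037; V=2.965015+0.026239+0.003748=2.9950
k=7 load: inc=0.003748, refl=0.003748·1.000000=0.0037; V=2.991254+0.003748+0.003748=2.9988
k=8 src: inc=0.003748, refl=0.003748·0.142857=0.0005; V=2.995002+0.003748+0.000535=2.9993

0 0 source 1.2857
1 5 load 2.5714
2 10 source 2.7551
3 15 load 2.9388
4 20 source 2.9650
5 25 load 2.9913
6 30 source 2.9950
7 35 load 2.9988
8 40 source 2.9993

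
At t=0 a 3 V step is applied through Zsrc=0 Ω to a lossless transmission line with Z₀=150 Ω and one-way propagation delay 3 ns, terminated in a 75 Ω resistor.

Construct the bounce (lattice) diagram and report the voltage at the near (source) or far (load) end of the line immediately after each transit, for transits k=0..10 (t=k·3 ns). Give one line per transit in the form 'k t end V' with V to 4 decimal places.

Γ_L=-0.333333, Γ_S=-1.000000; launch V₁=3·150/150=3.000000
k=0 src: V=3.0000
k=1 load: inc=3.000000, refl=3.000000·-0.333333=-1.0000; V=0.000000+3.000000+-1.000000=2.0000
k=2 src: inc=-1.000000, refl=-1.000000·-1.000000=1.0000; V=3.000000+-1.000000+1.000000=3.0000
k=3 load: inc=1.000000, refl=1.000000·-0.333333=-0.3333; V=2.000000+1.000000+-0.333333=2.6667
k=4 src: inc=-0.333333, refl=-0.333333·-1.000000=0.3333; V=3.000000+-0.333333+0.333333=3.0000
k=5 load: inc=0.333333, refl=0.333333·-0.333333=-0.1111; V=2.666667+0.333333+-0.111111=2.8889
k=6 src: inc=-0.111111, refl=-0.111111·-1.000000=0.1111; V=3.000000+-0.111111+0.111111=3.0000
k=7 load: inc=0.111111, refl=0.111111·-0.333333=-0.0370; V=2.888889+0.111111+-0.037037=2.9630
k=8 src: inc=-0.037037, refl=-0.037037·-1.000000=0.0370; V=3.000000+-0.037037+0.037037=3.0000
k=9 load: inc=0.037037, refl=0.037037·-0.333333=-0.0123; V=2.962963+0.037037+-0.012346=2.9877
k=10 src: inc=-0.012346, refl=-0.012346·-1.000000=0.0123; V=3.000000+-0.012346+0.012346=3.0000

0 0 source 3.0000
1 3 load 2.0000
2 6 source 3.0000
3 9 load 2.6667
4 12 source 3.0000
5 15 load 2.8889
6 18 source 3.0000
7 21 load 2.9630
8 24 source 3.0000
9 27 load 2.9877
10 30 source 3.0000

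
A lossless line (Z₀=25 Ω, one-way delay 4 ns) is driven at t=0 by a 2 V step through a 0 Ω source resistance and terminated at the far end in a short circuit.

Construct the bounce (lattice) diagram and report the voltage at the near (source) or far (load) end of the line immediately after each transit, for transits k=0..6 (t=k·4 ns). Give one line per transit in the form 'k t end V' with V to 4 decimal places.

Γ_L=-1.000000, Γ_S=-1.000000; launch V₁=2·25/25=2.000000
k=0 src: V=2.0000
k=1 load: inc=2.000000, refl=2.000000·-1.000000=-2.0000; V=0.000000+2.000000+-2.000000=0.0000
k=2 src: inc=-2.000000, refl=-2.000000·-1.000000=2.0000; V=2.000000+-2.000000+2.000000=2.0000
k=3 load: inc=2.000000, refl=2.000000·-1.000000=-2.0000; V=0.000000+2.000000+-2.000000=0.0000
k=4 src: inc=-2.000000, refl=-2.000000·-1.000000=2.0000; V=2.000000+-2.000000+2.000000=2.0000
k=5 load: inc=2.000000, refl=2.000000·-1.000000=-2.0000; V=0.000000+2.000000+-2.000000=0.0000
k=6 src: inc=-2.000000, refl=-2.000000·-1.000000=2.0000; V=2.000000+-2.000000+2.000000=2.0000

0 0 source 2.0000
1 4 load 0.0000
2 8 source 2.0000
3 12 load 0.0000
4 16 source 2.0000
5 20 load 0.0000
6 24 source 2.0000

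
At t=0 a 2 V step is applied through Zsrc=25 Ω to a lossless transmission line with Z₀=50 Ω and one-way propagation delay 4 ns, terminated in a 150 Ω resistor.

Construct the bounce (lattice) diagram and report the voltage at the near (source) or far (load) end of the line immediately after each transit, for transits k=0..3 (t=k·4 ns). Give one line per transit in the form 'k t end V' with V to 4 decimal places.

Γ_L=0.500000, Γ_S=-0.333333; launch V₁=2·50/75=1.333333
k=0 src: V=1.3333
k=1 load: inc=1.333333, refl=1.333333·0.500000=0.6667; V=0.000000+1.333333+0.666667=2.0000
k=2 src: inc=0.666667, refl=0.666667·-0.333333=-0.2222; V=1.333333+0.666667+-0.222222=1.7778
k=3 load: inc=-0.222222, refl=-0.222222·0.500000=-0.1111; V=2.000000+-0.222222+-0.111111=1.6667

0 0 source 1.3333
1 4 load 2.0000
2 8 source 1.7778
3 12 load 1.6667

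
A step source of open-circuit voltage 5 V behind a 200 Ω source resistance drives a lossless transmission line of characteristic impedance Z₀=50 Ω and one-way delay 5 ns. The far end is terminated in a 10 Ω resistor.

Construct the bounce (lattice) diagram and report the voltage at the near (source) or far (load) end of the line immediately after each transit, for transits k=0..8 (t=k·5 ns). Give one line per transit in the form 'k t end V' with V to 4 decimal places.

0 0 source 1.0000
1 5 load 0.3333
2 10 source -0.0667
3 15 load 0.2000
4 20 source 0.3600
5 25 load 0.2533
6 30 source 0.1893
7 35 load 0.2320
8 40 source 0.2576

Γ_L=-0.666667, Γ_S=0.600000; launch V₁=5·50/250=1.000000
k=0 src: V=1.0000
k=1 load: inc=1.000000, refl=1.000000·-0.666667=-0.6667; V=0.000000+1.000000+-0.666667=0.3333
k=2 src: inc=-0.666667, refl=-0.666667·0.600000=-0.4000; V=1.000000+-0.666667+-0.400000=-0.0667
k=3 load: inc=-0.400000, refl=-0.400000·-0.666667=0.2667; V=0.333333+-0.400000+0.266667=0.2000
k=4 src: inc=0.266667, refl=0.266667·0.600000=0.1600; V=-0.066667+0.266667+0.160000=0.3600
k=5 load: inc=0.160000, refl=0.160000·-0.666667=-0.1067; V=0.200000+0.160000+-0.106667=0.2533
k=6 src: inc=-0.106667, refl=-0.106667·0.600000=-0.0640; V=0.360000+-0.106667+-0.064000=0.1893
k=7 load: inc=-0.064000, refl=-0.064000·-0.666667=0.0427; V=0.253333+-0.064000+0.042667=0.2320
k=8 src: inc=0.042667, refl=0.042667·0.600000=0.0256; V=0.189333+0.042667+0.025600=0.2576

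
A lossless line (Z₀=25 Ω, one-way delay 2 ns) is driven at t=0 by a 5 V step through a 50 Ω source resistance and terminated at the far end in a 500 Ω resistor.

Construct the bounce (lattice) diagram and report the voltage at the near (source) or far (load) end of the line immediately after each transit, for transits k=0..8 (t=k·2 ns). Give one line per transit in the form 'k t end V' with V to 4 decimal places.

0 0 source 1.6667
1 2 load 3.1746
2 4 source 3.6772
3 6 load 4.1320
4 8 source 4.2836
5 10 load 4.4208
6 12 source 4.4665
7 14 load 4.5079
8 16 source 4.5216

Γ_L=0.904762, Γ_S=0.333333; launch V₁=5·25/75=1.666667
k=0 src: V=1.6667
k=1 load: inc=1.666667, refl=1.666667·0.904762=1.5079; V=0.000000+1.666667+1.507937=3.1746
k=2 src: inc=1.507937, refl=1.507937·0.333333=0.5026; V=1.666667+1.507937+0.502646=3.6772
k=3 load: inc=0.502646, refl=0.502646·0.904762=0.4548; V=3.174603+0.502646+0.454775=4.1320
k=4 src: inc=0.454775, refl=0.454775·0.333333=0.1516; V=3.677249+0.454775+0.151592=4.2836
k=5 load: inc=0.151592, refl=0.151592·0.904762=0.1372; V=4.132023+0.151592+0.137154=4.4208
k=6 src: inc=0.137154, refl=0.137154·0.333333=0.0457; V=4.283615+0.137154+0.045718=4.4665
k=7 load: inc=0.045718, refl=0.045718·0.904762=0.0414; V=4.420769+0.045718+0.041364=4.5079
k=8 src: inc=0.041364, refl=0.041364·0.333333=0.0138; V=4.466487+0.041364+0.013788=4.5216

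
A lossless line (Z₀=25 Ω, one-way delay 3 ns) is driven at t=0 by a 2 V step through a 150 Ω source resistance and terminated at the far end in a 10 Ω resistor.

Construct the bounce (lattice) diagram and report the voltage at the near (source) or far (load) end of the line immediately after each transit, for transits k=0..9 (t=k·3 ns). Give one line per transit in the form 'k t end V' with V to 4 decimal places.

0 0 source 0.2857
1 3 load 0.1633
2 6 source 0.0758
3 9 load 0.1133
4 12 source 0.1401
5 15 load 0.1286
6 18 source 0.1204
7 21 load 0.1239
8 24 source 0.1264
9 27 load 0.1253

Γ_L=-0.428571, Γ_S=0.714286; launch V₁=2·25/175=0.285714
k=0 src: V=0.2857
k=1 load: inc=0.285714, refl=0.285714·-0.428571=-0.1224; V=0.000000+0.285714+-0.122449=0.1633
k=2 src: inc=-0.122449, refl=-0.122449·0.714286=-0.0875; V=0.285714+-0.122449+-0.087464=0.0758
k=3 load: inc=-0.087464, refl=-0.087464·-0.428571=0.0375; V=0.163265+-0.087464+0.037484=0.1133
k=4 src: inc=0.037484, refl=0.037484·0.714286=0.0268; V=0.075802+0.037484+0.026775=0.1401
k=5 load: inc=0.026775, refl=0.026775·-0.428571=-0.0115; V=0.113286+0.026775+-0.011475=0.1286
k=6 src: inc=-0.011475, refl=-0.011475·0.714286=-0.0082; V=0.140061+-0.011475+-0.008196=0.1204
k=7 load: inc=-0.008196, refl=-0.008196·-0.428571=0.0035; V=0.128586+-0.008196+0.003513=0.1239
k=8 src: inc=0.003513, refl=0.003513·0.714286=0.0025; V=0.120390+0.003513+0.002509=0.1264
k=9 load: inc=0.002509, refl=0.002509·-0.428571=-0.0011; V=0.123902+0.002509+-0.001075=0.1253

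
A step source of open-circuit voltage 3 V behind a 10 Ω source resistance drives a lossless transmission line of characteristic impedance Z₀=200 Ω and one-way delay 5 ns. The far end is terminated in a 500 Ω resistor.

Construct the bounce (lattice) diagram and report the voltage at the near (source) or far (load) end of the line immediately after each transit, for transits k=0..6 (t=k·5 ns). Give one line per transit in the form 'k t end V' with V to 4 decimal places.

0 0 source 2.8571
1 5 load 4.0816
2 10 source 2.9738
3 15 load 2.4990
4 20 source 2.9285
5 25 load 3.1126
6 30 source 2.9461

Γ_L=0.428571, Γ_S=-0.904762; launch V₁=3·200/210=2.857143
k=0 src: V=2.8571
k=1 load: inc=2.857143, refl=2.857143·0.428571=1.2245; V=0.000000+2.857143+1.224490=4.0816
k=2 src: inc=1.224490, refl=1.224490·-0.904762=-1.1079; V=2.857143+1.224490+-1.107872=2.9738
k=3 load: inc=-1.107872, refl=-1.107872·0.428571=-0.4748; V=4.081633+-1.107872+-0.474802=2.4990
k=4 src: inc=-0.474802, refl=-0.474802·-0.904762=0.4296; V=2.973761+-0.474802+0.429583=2.9285
k=5 load: inc=0.429583, refl=0.429583·0.428571=0.1841; V=2.498959+0.429583+0.184107=3.1126
k=6 src: inc=0.184107, refl=0.184107·-0.904762=-0.1666; V=2.928542+0.184107+-0.166573=2.9461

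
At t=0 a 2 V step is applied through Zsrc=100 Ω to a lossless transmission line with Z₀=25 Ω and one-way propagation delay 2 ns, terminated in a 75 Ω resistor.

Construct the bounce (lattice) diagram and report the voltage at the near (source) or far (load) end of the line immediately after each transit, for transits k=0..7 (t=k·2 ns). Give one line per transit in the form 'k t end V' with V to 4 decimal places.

Γ_L=0.500000, Γ_S=0.600000; launch V₁=2·25/125=0.400000
k=0 src: V=0.4000
k=1 load: inc=0.400000, refl=0.400000·0.500000=0.2000; V=0.000000+0.400000+0.200000=0.6000
k=2 src: inc=0.200000, refl=0.200000·0.600000=0.1200; V=0.400000+0.200000+0.120000=0.7200
k=3 load: inc=0.120000, refl=0.120000·0.500000=0.0600; V=0.600000+0.120000+0.060000=0.7800
k=4 src: inc=0.060000, refl=0.060000·0.600000=0.0360; V=0.720000+0.060000+0.036000=0.8160
k=5 load: inc=0.036000, refl=0.036000·0.500000=0.0180; V=0.780000+0.036000+0.018000=0.8340
k=6 src: inc=0.018000, refl=0.018000·0.600000=0.0108; V=0.816000+0.018000+0.010800=0.8448
k=7 load: inc=0.010800, refl=0.010800·0.500000=0.0054; V=0.834000+0.010800+0.005400=0.8502

0 0 source 0.4000
1 2 load 0.6000
2 4 source 0.7200
3 6 load 0.7800
4 8 source 0.8160
5 10 load 0.8340
6 12 source 0.8448
7 14 load 0.8502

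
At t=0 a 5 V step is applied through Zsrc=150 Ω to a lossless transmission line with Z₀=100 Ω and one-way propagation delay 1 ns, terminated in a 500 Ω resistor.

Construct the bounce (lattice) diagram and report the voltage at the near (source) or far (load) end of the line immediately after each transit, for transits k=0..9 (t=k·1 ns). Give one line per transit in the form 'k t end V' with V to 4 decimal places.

0 0 source 2.0000
1 1 load 3.3333
2 2 source 3.6000
3 3 load 3.7778
4 4 source 3.8133
5 5 load 3.8370
6 6 source 3.8418
7 7 load 3.8449
8 8 source 3.8456
9 9 load 3.8460

Γ_L=0.666667, Γ_S=0.200000; launch V₁=5·100/250=2.000000
k=0 src: V=2.0000
k=1 load: inc=2.000000, refl=2.000000·0.666667=1.3333; V=0.000000+2.000000+1.333333=3.3333
k=2 src: inc=1.333333, refl=1.333333·0.200000=0.2667; V=2.000000+1.333333+0.266667=3.6000
k=3 load: inc=0.266667, refl=0.266667·0.666667=0.1778; V=3.333333+0.266667+0.177778=3.7778
k=4 src: inc=0.177778, refl=0.177778·0.200000=0.0356; V=3.600000+0.177778+0.035556=3.8133
k=5 load: inc=0.035556, refl=0.035556·0.666667=0.0237; V=3.777778+0.035556+0.023704=3.8370
k=6 src: inc=0.023704, refl=0.023704·0.200000=0.0047; V=3.813333+0.023704+0.004741=3.8418
k=7 load: inc=0.004741, refl=0.004741·0.666667=0.0032; V=3.837037+0.004741+0.003160=3.8449
k=8 src: inc=0.003160, refl=0.003160·0.200000=0.0006; V=3.841778+0.003160+0.000632=3.8456
k=9 load: inc=0.000632, refl=0.000632·0.666667=0.0004; V=3.844938+0.000632+0.000421=3.8460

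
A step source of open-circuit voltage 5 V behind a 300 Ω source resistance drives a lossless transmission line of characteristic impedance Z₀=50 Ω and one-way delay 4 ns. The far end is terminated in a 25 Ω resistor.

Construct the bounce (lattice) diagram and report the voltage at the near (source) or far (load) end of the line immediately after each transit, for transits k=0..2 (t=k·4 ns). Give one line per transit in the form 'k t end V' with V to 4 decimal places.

0 0 source 0.7143
1 4 load 0.4762
2 8 source 0.3061

Γ_L=-0.333333, Γ_S=0.714286; launch V₁=5·50/350=0.714286
k=0 src: V=0.7143
k=1 load: inc=0.714286, refl=0.714286·-0.333333=-0.2381; V=0.000000+0.714286+-0.238095=0.4762
k=2 src: inc=-0.238095, refl=-0.238095·0.714286=-0.1701; V=0.714286+-0.238095+-0.170068=0.3061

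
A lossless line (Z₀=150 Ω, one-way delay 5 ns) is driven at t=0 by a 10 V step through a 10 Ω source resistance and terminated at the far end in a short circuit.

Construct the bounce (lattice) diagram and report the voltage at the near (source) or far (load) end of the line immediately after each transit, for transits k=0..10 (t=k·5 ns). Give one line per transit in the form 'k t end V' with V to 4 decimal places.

Γ_L=-1.000000, Γ_S=-0.875000; launch V₁=10·150/160=9.375000
k=0 src: V=9.3750
k=1 load: inc=9.375000, refl=9.375000·-1.000000=-9.3750; V=0.000000+9.375000+-9.375000=0.0000
k=2 src: inc=-9.375000, refl=-9.375000·-0.875000=8.2031; V=9.375000+-9.375000+8.203125=8.2031
k=3 load: inc=8.203125, refl=8.203125·-1.000000=-8.2031; V=0.000000+8.203125+-8.203125=0.0000
k=4 src: inc=-8.203125, refl=-8.203125·-0.875000=7.1777; V=8.203125+-8.203125+7.177734=7.1777
k=5 load: inc=7.177734, refl=7.177734·-1.000000=-7.1777; V=0.000000+7.177734+-7.177734=0.0000
k=6 src: inc=-7.177734, refl=-7.177734·-0.875000=6.2805; V=7.177734+-7.177734+6.280518=6.2805
k=7 load: inc=6.280518, refl=6.280518·-1.000000=-6.2805; V=0.000000+6.280518+-6.280518=0.0000
k=8 src: inc=-6.280518, refl=-6.280518·-0.875000=5.4955; V=6.280518+-6.280518+5.495453=5.4955
k=9 load: inc=5.495453, refl=5.495453·-1.000000=-5.4955; V=0.000000+5.495453+-5.495453=0.0000
k=10 src: inc=-5.495453, refl=-5.495453·-0.875000=4.8085; V=5.495453+-5.495453+4.808521=4.8085

0 0 source 9.3750
1 5 load 0.0000
2 10 source 8.2031
3 15 load 0.0000
4 20 source 7.1777
5 25 load 0.0000
6 30 source 6.2805
7 35 load 0.0000
8 40 source 5.4955
9 45 load 0.0000
10 50 source 4.8085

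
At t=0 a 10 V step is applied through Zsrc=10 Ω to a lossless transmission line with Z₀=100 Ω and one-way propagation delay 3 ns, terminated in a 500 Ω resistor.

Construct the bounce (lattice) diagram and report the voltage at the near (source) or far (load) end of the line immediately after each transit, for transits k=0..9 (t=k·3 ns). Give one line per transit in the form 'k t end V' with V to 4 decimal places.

Γ_L=0.666667, Γ_S=-0.818182; launch V₁=10·100/110=9.090909
k=0 src: V=9.0909
k=1 load: inc=9.090909, refl=9.090909·0.666667=6.0606; V=0.000000+9.090909+6.060606=15.1515
k=2 src: inc=6.060606, refl=6.060606·-0.818182=-4.9587; V=9.090909+6.060606+-4.958678=10.1928
k=3 load: inc=-4.958678, refl=-4.958678·0.666667=-3.3058; V=15.151515+-4.958678+-3.305785=6.8871
k=4 src: inc=-3.305785, refl=-3.305785·-0.818182=2.7047; V=10.192837+-3.305785+2.704733=9.5918
k=5 load: inc=2.704733, refl=2.704733·0.666667=1.8032; V=6.887052+2.704733+1.803156=11.3949
k=6 src: inc=1.803156, refl=1.803156·-0.818182=-1.4753; V=9.591786+1.803156+-1.475309=9.9196
k=7 load: inc=-1.475309, refl=-1.475309·0.666667=-0.9835; V=11.394941+-1.475309+-0.983539=8.9361
k=8 src: inc=-0.983539, refl=-0.983539·-0.818182=0.8047; V=9.919632+-0.983539+0.804714=9.7408
k=9 load: inc=0.804714, refl=0.804714·0.666667=0.5365; V=8.936093+0.804714+0.536476=10.2773

0 0 source 9.0909
1 3 load 15.1515
2 6 source 10.1928
3 9 load 6.8871
4 12 source 9.5918
5 15 load 11.3949
6 18 source 9.9196
7 21 load 8.9361
8 24 source 9.7408
9 27 load 10.2773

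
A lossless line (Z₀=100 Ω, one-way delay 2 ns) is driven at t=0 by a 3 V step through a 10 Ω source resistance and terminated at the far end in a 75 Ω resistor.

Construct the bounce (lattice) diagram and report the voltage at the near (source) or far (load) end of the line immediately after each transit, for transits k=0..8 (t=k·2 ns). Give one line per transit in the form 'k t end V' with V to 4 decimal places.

0 0 source 2.7273
1 2 load 2.3377
2 4 source 2.6564
3 6 load 2.6109
4 8 source 2.6482
5 10 load 2.6428
6 12 source 2.6472
7 14 load 2.6466
8 16 source 2.6471

Γ_L=-0.142857, Γ_S=-0.818182; launch V₁=3·100/110=2.727273
k=0 src: V=2.7273
k=1 load: inc=2.727273, refl=2.727273·-0.142857=-0.3896; V=0.000000+2.727273+-0.389610=2.3377
k=2 src: inc=-0.389610, refl=-0.389610·-0.818182=0.3188; V=2.727273+-0.389610+0.318772=2.6564
k=3 load: inc=0.318772, refl=0.318772·-0.142857=-0.0455; V=2.337662+0.318772+-0.045539=2.6109
k=4 src: inc=-0.045539, refl=-0.045539·-0.818182=0.0373; V=2.656434+-0.045539+0.037259=2.6482
k=5 load: inc=0.037259, refl=0.037259·-0.142857=-0.0053; V=2.610896+0.037259+-0.005323=2.6428
k=6 src: inc=-0.005323, refl=-0.005323·-0.818182=0.0044; V=2.648155+-0.005323+0.004355=2.6472
k=7 load: inc=0.004355, refl=0.004355·-0.142857=-0.0006; V=2.642832+0.004355+-0.000622=2.6466
k=8 src: inc=-0.000622, refl=-0.000622·-0.818182=0.0005; V=2.647187+-0.000622+0.000509=2.6471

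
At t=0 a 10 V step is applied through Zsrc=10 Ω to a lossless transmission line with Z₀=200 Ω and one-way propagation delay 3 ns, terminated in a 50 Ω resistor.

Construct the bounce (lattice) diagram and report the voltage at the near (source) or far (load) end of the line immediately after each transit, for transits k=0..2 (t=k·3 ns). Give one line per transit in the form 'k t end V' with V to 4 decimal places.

Γ_L=-0.600000, Γ_S=-0.904762; launch V₁=10·200/210=9.523810
k=0 src: V=9.5238
k=1 load: inc=9.523810, refl=9.523810·-0.600000=-5.7143; V=0.000000+9.523810+-5.714286=3.8095
k=2 src: inc=-5.714286, refl=-5.714286·-0.904762=5.1701; V=9.523810+-5.714286+5.170068=8.9796

0 0 source 9.5238
1 3 load 3.8095
2 6 source 8.9796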